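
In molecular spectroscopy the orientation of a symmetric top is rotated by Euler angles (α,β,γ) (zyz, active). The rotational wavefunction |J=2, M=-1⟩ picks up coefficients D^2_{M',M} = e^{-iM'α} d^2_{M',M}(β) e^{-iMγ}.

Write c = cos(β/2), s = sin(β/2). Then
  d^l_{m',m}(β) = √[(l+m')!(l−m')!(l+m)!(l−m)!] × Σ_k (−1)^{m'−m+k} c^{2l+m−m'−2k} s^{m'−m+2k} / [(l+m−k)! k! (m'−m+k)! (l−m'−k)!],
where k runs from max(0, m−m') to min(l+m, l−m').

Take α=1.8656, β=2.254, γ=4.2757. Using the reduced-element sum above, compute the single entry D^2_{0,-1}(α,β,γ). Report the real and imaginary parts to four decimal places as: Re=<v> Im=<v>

Re=-0.2536 Im=-0.5434

Split into d^2_{0,-1}(β=2.254) × two z-phases.
With c≡cos(β/2)=0.429371 and s≡sin(β/2)=0.903128, N=[2·2·1·6]^{1/2}=4.898979
k: max(0,(-1)−(0))=0 … min(2+(-1),2−(0))=1
  k=0: (−1)^1·4.8990/(2)·0.4294^3·0.9031^1 = -0.175115
  k=1: (−1)^2·4.8990/(2)·0.4294^1·0.9031^3 = +0.774741
d^2_{0,-1}(2.254) = -0.175115 +0.774741 = +0.599626
Attach z-rotation phases: D = e^{-i(0)(1.8656)}·(+0.599626)·e^{-i(-1)(4.2757)} = -0.253607-0.543355i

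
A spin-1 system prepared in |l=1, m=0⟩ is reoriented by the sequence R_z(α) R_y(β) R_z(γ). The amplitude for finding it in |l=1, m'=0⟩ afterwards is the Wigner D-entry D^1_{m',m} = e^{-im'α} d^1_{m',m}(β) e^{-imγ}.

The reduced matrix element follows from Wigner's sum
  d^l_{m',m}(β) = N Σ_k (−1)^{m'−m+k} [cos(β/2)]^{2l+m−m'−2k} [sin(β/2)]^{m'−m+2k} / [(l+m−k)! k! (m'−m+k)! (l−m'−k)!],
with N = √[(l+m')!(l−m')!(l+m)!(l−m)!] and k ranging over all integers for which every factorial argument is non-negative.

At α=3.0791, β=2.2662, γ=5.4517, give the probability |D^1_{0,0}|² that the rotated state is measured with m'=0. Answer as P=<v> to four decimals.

P=0.4105

Split into d^1_{0,0}(β=2.2662) × two z-phases.
c=cos(2.2662/2)=0.423854, s=sin(2.2662/2)=0.905730; N=√[1·1·1·1]=1.000000
k: max(0,(0)−(0))=0 … min(1+(0),1−(0))=1
  k=0: (−1)^0·1.0000/(1)·0.4239^2·0.9057^0 = +0.179652
  k=1: (−1)^1·1.0000/(1)·0.4239^0·0.9057^2 = -0.820348
d^1_{0,0}(2.2662) = +0.179652 -0.820348 = -0.640695
|D^1_{0,0}|² = |d^1_{0,0}(β)|² = (-0.640695)² = 0.410491 (the z-rotation phases have unit modulus)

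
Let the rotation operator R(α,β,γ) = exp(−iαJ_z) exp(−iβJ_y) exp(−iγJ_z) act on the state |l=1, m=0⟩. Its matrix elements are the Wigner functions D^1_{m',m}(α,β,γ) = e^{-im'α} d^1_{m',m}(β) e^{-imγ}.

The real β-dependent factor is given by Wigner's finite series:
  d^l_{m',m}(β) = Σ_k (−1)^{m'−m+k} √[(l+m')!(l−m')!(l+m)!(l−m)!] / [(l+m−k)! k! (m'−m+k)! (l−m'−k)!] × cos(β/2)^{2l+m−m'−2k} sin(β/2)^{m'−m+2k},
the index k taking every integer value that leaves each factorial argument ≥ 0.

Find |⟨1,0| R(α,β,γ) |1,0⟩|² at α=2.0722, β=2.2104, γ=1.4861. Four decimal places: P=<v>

D^1_{0,0}(2.0722,2.2104,1.4861) = e^{-i·0·2.0722}·d^1_{0,0}(2.2104)·e^{-i·0·1.4861}. Compute d first:
Half-angle: c=0.448956, s=0.893554. N=√(1·1·1·1)=1.000000
The bounds max(0,m−m')=0 and min(l+m,l−m')=1 give 2 terms
  k=0: (−1)^0·1.0000/(1)·0.4490^2·0.8936^0 = +0.201561
  k=1: (−1)^1·1.0000/(1)·0.4490^0·0.8936^2 = -0.798439
d^1_{0,0}(2.2104) = +0.201561 -0.798439 = -0.596878
|D^1_{0,0}|² = |d^1_{0,0}(β)|² = (-0.596878)² = 0.356263 (the z-rotation phases have unit modulus)

P=0.3563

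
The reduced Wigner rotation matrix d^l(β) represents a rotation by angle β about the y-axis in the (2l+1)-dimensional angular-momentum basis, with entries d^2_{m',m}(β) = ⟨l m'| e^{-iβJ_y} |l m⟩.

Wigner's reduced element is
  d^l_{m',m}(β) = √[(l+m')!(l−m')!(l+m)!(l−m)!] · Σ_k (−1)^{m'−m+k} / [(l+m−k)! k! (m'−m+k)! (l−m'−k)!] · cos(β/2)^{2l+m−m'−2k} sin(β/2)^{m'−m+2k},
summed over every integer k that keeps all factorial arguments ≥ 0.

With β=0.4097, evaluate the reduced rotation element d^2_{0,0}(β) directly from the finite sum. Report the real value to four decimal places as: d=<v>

d^2_{0,0}(β=0.4097) via Wigner's sum:
With c≡cos(β/2)=0.979092 and s≡sin(β/2)=0.203420, N=[2·2·2·2]^{1/2}=4.000000
k∈{0,1,2} keeps every argument non-negative
  k=0: (−1)^0·4.0000/(4)·0.9791^4·0.2034^0 = +0.918953
  k=1: (−1)^1·4.0000/(1)·0.9791^2·0.2034^2 = -0.158670
  k=2: (−1)^2·4.0000/(4)·0.9791^0·0.2034^4 = +0.001712
d^2_{0,0}(0.4097) = +0.918953 -0.158670 +0.001712 = +0.761995

d=0.7620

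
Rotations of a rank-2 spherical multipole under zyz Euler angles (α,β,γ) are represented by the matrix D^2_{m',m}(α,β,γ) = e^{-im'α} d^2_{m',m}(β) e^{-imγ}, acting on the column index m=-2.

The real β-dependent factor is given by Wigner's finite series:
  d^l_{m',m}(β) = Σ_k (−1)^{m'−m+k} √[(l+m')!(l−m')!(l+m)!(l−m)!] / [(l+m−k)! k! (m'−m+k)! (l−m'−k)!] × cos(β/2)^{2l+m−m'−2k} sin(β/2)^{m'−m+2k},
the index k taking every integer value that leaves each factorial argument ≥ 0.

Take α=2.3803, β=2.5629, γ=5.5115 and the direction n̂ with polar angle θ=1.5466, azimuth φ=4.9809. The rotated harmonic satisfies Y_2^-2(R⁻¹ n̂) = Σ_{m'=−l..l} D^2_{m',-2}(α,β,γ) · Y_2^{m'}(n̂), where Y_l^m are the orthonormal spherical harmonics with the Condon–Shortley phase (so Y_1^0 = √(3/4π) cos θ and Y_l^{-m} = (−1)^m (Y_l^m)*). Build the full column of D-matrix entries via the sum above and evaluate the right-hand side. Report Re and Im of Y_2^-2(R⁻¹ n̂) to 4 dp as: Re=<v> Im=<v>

Need the full column D^2_{m',-2} for m'=−2..2 at α=2.3803, β=2.5629, γ=5.5115.
cos(β/2)=0.285326, sin(β/2)=0.958431
d^2_{-2,-2}: single k=0 term ⇒ +0.006628;  D = -0.006609-0.000501i
d^2_{-1,-2}: single k=0 term ⇒ -0.044526;  D = -0.029821-0.033065i
d^2_{0,-2}: single k=0 term ⇒ +0.183180;  D = +0.005023-0.183112i
d^2_{1,-2}: single k=0 term ⇒ -0.502404;  D = +0.356431-0.354072i
d^2_{2,-2}: single k=0 term ⇒ +0.843806;  D = +0.843624-0.017538i
Y_2^{m'}(θ=1.5466,φ=4.9809) and Σ D·Y over m':
  (-0.0066-0.0005i)·(-0.3317+0.1975i)  (-0.0298-0.0331i)·(+0.0050+0.0180i)  (+0.0050-0.1831i)·(-0.3148+0.0000i)  (+0.3564-0.3541i)·(-0.0050+0.0180i)  (+0.8436-0.0175i)·(-0.3317-0.1975i)
Y_2^-2(R⁻¹ n̂) = -0.277529-0.096807i

Re=-0.2775 Im=-0.0968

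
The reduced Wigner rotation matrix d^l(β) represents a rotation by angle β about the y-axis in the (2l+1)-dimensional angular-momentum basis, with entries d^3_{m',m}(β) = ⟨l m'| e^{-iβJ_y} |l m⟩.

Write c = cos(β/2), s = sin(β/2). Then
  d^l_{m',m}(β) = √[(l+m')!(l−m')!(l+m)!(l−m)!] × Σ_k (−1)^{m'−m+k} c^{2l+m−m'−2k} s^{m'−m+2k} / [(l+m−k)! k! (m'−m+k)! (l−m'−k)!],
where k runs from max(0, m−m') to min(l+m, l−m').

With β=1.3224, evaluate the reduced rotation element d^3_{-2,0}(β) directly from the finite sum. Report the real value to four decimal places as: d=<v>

d=0.3163

d^3_{-2,0}(β=1.3224) via Wigner's sum:
Half-angle: c=0.789256, s=0.614064. N=√(1·120·6·6)=65.726707
k∈{2,3} keeps every argument non-negative
  k=2: (−1)^0·65.7267/(12)·0.7893^4·0.6141^2 = +0.801419
  k=3: (−1)^1·65.7267/(12)·0.7893^2·0.6141^4 = -0.485123
d^3_{-2,0}(1.3224) = +0.801419 -0.485123 = +0.316296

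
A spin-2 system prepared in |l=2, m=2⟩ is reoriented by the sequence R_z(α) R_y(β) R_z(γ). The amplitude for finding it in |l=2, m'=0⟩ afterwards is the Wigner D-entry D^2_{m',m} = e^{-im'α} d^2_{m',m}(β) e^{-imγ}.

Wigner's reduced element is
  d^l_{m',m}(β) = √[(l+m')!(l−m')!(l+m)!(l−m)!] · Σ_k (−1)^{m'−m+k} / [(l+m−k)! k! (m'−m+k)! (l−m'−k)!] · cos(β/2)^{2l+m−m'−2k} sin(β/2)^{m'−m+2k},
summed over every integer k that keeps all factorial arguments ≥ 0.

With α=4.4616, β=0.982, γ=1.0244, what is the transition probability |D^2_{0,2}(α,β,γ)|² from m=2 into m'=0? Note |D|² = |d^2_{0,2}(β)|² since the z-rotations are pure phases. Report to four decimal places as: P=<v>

Split into d^2_{0,2}(β=0.982) × two z-phases.
Half-angle: c=0.881862, s=0.471508. N=√(2·2·24·1)=9.797959
The bounds max(0,m−m')=2 and min(l+m,l−m')=2 give 1 term
  k=2: (−1)^0·9.7980/(4)·0.8819^2·0.4715^2 = +0.423501
d^2_{0,2}(0.982) = +0.423501
|D^2_{0,2}|² = |d^2_{0,2}(β)|² = (+0.423501)² = 0.179353 (the z-rotation phases have unit modulus)

P=0.1794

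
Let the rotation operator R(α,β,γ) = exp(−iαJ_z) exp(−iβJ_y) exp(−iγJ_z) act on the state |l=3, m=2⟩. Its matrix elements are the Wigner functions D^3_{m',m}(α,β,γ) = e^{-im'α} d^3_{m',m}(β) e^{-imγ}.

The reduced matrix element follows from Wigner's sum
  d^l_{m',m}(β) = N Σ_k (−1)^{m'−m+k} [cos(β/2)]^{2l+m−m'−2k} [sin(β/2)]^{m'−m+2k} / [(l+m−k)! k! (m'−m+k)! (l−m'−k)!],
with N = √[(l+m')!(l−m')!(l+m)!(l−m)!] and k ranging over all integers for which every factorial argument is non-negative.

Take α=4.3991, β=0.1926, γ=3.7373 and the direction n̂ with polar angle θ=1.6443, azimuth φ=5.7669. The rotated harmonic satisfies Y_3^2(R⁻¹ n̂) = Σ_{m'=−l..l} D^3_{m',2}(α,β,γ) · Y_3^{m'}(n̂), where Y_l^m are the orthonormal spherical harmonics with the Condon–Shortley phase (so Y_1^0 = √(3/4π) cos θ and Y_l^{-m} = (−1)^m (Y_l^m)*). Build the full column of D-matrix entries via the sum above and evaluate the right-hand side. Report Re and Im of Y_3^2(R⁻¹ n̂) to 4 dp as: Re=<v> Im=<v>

Re=-0.0016 Im=-0.0343

Need the full column D^3_{m',2} for m'=−3..3 at α=4.3991, β=0.1926, γ=3.7373.
cos(β/2)=0.995367, sin(β/2)=0.096151
d^3_{-3,2}: single k=5 term ⇒ +0.000020;  D = +0.000017-0.000011i
d^3_{-2,2}: k∈[4..5] ⇒ +0.000423 -0.000001 = +0.000423;  D = +0.000103+0.000410i
d^3_{-1,2}: k∈[3..4] ⇒ +0.005544 -0.000026 = +0.005518;  D = -0.005506-0.000364i
d^3_{0,2}: k∈[2..3] ⇒ +0.049705 -0.000464 = +0.049241;  D = +0.018236-0.045740i
d^3_{1,2}: k∈[1..2] ⇒ +0.297078 -0.005544 = +0.291534;  D = +0.224348+0.186172i
d^3_{2,2}: k∈[0..1] ⇒ +0.972520 -0.045375 = +0.927146;  D = -0.783138+0.496281i
d^3_{3,2}: single k=0 term ⇒ -0.230116;  D = +0.057277+0.222873i
Y_3^{m'}(θ=1.6443,φ=5.7669) and Σ D·Y over m':
  (+0.0000-0.0000i)·(+0.0091+0.4138i)  (+0.0001+0.0004i)·(-0.0383-0.0641i)  (-0.0055-0.0004i)·(-0.2727-0.1548i)  (+0.0182-0.0457i)·(+0.0815+0.0000i)  (+0.2243+0.1862i)·(+0.2727-0.1548i)  (-0.7831+0.4963i)·(-0.0383+0.0641i)  (+0.0573+0.2229i)·(-0.0091+0.4138i)
Y_3^2(R⁻¹ n̂) = -0.001607-0.034256i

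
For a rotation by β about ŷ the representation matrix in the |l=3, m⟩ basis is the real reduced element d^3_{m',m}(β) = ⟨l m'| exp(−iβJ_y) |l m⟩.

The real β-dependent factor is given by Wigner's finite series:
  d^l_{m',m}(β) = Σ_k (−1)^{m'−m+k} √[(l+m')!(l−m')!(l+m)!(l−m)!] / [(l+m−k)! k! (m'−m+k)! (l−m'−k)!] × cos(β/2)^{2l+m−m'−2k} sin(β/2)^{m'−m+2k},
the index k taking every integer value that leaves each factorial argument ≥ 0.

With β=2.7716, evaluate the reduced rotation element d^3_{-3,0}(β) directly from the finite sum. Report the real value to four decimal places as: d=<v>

d^3_{-3,0}(β=2.7716) via Wigner's sum:
With c≡cos(β/2)=0.183943 and s≡sin(β/2)=0.982937, N=[1·720·6·6]^{1/2}=160.996894
k∈{3} keeps every argument non-negative
  k=3: (−1)^0·160.9969/(36)·0.1839^3·0.9829^3 = +0.026433
d^3_{-3,0}(2.7716) = +0.026433

d=0.0264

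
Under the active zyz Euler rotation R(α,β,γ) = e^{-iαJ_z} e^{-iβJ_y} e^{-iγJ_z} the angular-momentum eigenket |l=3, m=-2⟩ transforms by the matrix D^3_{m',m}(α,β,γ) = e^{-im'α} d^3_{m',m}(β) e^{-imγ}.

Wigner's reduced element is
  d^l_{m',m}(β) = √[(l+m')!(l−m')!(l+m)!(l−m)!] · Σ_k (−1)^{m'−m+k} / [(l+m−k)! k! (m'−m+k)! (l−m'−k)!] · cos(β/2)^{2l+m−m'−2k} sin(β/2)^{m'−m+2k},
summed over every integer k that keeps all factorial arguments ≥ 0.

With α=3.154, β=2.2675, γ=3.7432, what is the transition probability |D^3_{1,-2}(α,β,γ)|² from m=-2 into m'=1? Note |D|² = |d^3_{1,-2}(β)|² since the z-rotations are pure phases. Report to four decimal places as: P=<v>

P=0.2120

D^3_{1,-2}(3.154,2.2675,3.7432) = e^{-i·1·3.154}·d^3_{1,-2}(2.2675)·e^{-i·-2·3.7432}. Compute d first:
With c≡cos(β/2)=0.423265 and s≡sin(β/2)=0.906006, N=[24·2·1·120]^{1/2}=75.894664
Admissible k: 0..1 (factorial args all ≥0)
  k=0: (−1)^3·75.8947/(12)·0.4233^3·0.9060^3 = -0.356665
  k=1: (−1)^4·75.8947/(24)·0.4233^1·0.9060^5 = +0.817086
d^3_{1,-2}(2.2675) = -0.356665 +0.817086 = +0.460420
|D^3_{1,-2}|² = |d^3_{1,-2}(β)|² = (+0.460420)² = 0.211987 (the z-rotation phases have unit modulus)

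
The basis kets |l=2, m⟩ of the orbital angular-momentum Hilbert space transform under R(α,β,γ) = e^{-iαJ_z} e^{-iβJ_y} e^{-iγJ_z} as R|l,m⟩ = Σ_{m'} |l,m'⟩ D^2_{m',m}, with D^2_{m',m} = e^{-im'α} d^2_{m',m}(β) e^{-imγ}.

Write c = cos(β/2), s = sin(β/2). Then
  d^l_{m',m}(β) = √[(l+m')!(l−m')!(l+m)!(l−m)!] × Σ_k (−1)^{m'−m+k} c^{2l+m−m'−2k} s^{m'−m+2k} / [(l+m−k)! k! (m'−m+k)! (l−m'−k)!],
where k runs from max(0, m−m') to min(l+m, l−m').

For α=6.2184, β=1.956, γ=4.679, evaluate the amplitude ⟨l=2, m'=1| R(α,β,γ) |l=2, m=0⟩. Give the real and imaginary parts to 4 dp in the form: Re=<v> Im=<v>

Split into d^2_{1,0}(β=1.956) × two z-phases.
Half-angle: c=0.558682, s=0.829382. N=√(6·1·2·2)=4.898979
Admissible k: 0..1 (factorial args all ≥0)
  k=0: (−1)^1·4.8990/(2)·0.5587^3·0.8294^1 = -0.354262
  k=1: (−1)^2·4.8990/(2)·0.5587^1·0.8294^3 = +0.780735
d^2_{1,0}(1.956) = -0.354262 +0.780735 = +0.426473
Attach z-rotation phases: D = e^{-i(1)(6.2184)}·(+0.426473)·e^{-i(0)(4.679)} = +0.425578+0.027610i

Re=0.4256 Im=0.0276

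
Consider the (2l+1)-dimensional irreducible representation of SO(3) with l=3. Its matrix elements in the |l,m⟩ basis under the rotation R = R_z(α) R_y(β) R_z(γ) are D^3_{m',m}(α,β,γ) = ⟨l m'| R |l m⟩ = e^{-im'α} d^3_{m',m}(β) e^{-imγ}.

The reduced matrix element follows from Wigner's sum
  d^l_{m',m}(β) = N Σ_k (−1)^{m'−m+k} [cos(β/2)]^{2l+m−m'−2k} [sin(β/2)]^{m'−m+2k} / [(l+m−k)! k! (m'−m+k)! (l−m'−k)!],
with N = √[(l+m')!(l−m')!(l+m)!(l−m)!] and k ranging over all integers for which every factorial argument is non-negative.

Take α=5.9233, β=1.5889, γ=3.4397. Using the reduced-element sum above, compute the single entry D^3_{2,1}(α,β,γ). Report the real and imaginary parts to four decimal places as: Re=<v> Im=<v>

D^3_{2,1}(5.9233,1.5889,3.4397) = e^{-i·2·5.9233}·d^3_{2,1}(1.5889)·e^{-i·1·3.4397}. Compute d first:
With c≡cos(β/2)=0.700677 and s≡sin(β/2)=0.713478, N=[120·1·24·2]^{1/2}=75.894664
Admissible k: 0..1 (factorial args all ≥0)
  k=0: (−1)^1·75.8947/(24)·0.7007^5·0.7135^1 = -0.381040
  k=1: (−1)^2·75.8947/(12)·0.7007^3·0.7135^3 = +0.790181
d^3_{2,1}(1.5889) = -0.381040 +0.790181 = +0.409140
Attach z-rotation phases: D = e^{-i(2)(5.9233)}·(+0.409140)·e^{-i(1)(3.4397)} = -0.373304-0.167452i

Re=-0.3733 Im=-0.1675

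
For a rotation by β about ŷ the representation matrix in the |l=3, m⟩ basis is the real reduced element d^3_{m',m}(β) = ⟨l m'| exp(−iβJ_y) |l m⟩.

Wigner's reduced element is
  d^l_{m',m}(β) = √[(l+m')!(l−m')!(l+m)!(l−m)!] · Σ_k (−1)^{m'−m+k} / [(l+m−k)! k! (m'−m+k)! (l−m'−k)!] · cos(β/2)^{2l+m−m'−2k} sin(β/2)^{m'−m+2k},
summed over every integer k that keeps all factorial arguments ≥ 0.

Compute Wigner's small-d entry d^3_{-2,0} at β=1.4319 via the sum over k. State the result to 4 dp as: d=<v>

d=0.1859

d^3_{-2,0}(β=1.4319) via Wigner's sum:
With c≡cos(β/2)=0.754470 and s≡sin(β/2)=0.656334, N=[1·120·6·6]^{1/2}=65.726707
k: max(0,(0)−(-2))=2 … min(3+(0),3−(-2))=3
  k=2: (−1)^0·65.7267/(12)·0.7545^4·0.6563^2 = +0.764503
  k=3: (−1)^1·65.7267/(12)·0.7545^2·0.6563^4 = -0.578556
d^3_{-2,0}(1.4319) = +0.764503 -0.578556 = +0.185947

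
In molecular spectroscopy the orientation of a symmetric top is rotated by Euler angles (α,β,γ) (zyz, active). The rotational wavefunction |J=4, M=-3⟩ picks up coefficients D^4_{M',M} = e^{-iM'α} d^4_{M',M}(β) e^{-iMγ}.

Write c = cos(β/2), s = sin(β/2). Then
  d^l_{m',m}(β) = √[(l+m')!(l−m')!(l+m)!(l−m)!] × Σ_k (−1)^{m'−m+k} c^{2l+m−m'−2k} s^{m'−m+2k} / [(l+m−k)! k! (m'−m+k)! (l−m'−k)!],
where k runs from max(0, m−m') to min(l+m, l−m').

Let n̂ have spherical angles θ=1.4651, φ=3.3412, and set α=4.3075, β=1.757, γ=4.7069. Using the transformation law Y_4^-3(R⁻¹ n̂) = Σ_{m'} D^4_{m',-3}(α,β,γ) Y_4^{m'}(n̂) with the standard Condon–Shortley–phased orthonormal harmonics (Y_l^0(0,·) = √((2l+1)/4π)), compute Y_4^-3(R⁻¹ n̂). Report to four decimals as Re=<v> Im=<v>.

Need the full column D^4_{m',-3} for m'=−4..4 at α=4.3075, β=1.757, γ=4.7069.
cos(β/2)=0.638307, sin(β/2)=0.769782
d^4_{-4,-3}: single k=1 term ⇒ +0.093998;  D = +0.093798-0.006127i
d^4_{-3,-3}: k∈[0..1] ⇒ +0.027557 -0.280550 = -0.252992;  D = +0.084289-0.238538i
d^4_{-2,-3}: k∈[0..1] ⇒ -0.124347 +0.542545 = +0.418197;  D = -0.307539-0.283388i
d^4_{-1,-3}: k∈[0..1] ⇒ +0.318113 -0.771095 = -0.452982;  D = -0.413362+0.185269i
d^4_{0,-3}: k∈[0..1] ⇒ -0.571892 +0.831747 = +0.259855;  D = +0.004279+0.259820i
d^4_{1,-3}: k∈[0..1] ⇒ +0.771095 -0.672878 = +0.098217;  D = -0.090901-0.037198i
d^4_{2,-3}: k∈[0..1] ⇒ -0.789065 +0.382533 = -0.406532;  D = -0.289727+0.285178i
d^4_{3,-3}: k∈[0..1] ⇒ +0.593423 -0.123294 = +0.470128;  D = +0.171143+0.437871i
d^4_{4,-3}: single k=0 term ⇒ -0.289168;  D = +0.289017+0.009336i
Y_4^{m'}(θ=1.4651,φ=3.3412) and Σ D·Y over m':
  (+0.0938-0.0061i)·(+0.3020-0.3100i)  (+0.0843-0.2385i)·(-0.1073+0.0732i)  (-0.3075-0.2834i)·(-0.2810+0.1186i)  (-0.4134+0.1853i)·(+0.1421-0.0288i)  (+0.0043+0.2598i)·(+0.2825+0.0000i)  (-0.0909-0.0372i)·(-0.1421-0.0288i)  (-0.2897+0.2852i)·(-0.2810-0.1186i)  (+0.1711+0.4379i)·(+0.1073+0.0732i)  (+0.2890+0.0093i)·(+0.3020+0.3100i)
Y_4^-3(R⁻¹ n̂) = +0.300431+0.269631i

Re=0.3004 Im=0.2696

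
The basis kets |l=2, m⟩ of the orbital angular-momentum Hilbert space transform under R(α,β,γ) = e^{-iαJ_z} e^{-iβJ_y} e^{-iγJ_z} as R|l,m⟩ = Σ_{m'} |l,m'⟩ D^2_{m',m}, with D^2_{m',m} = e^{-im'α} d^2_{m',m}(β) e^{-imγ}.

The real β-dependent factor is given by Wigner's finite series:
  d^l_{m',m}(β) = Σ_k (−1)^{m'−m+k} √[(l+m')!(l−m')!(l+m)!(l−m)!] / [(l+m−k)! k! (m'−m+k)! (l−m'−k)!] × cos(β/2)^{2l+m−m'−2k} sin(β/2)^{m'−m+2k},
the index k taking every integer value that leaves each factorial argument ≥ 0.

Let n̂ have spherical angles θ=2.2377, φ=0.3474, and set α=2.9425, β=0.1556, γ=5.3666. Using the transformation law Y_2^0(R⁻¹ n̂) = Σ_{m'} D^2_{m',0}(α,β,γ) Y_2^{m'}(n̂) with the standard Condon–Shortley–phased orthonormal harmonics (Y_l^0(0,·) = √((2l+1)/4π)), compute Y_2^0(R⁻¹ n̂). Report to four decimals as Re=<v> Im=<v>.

Re=0.1685 Im=0.0000

Need the full column D^2_{m',0} for m'=−2..2 at α=2.9425, β=0.1556, γ=5.3666.
cos(β/2)=0.996975, sin(β/2)=0.077722
d^2_{-2,0}: single k=2 term ⇒ +0.014707;  D = +0.013557-0.005703i
d^2_{-1,0}: k∈[1..2] ⇒ +0.188656 -0.001147 = +0.187509;  D = -0.183805+0.037086i
d^2_{0,0}: k∈[0..2] ⇒ +0.987955 -0.024017 +0.000036 = +0.963975;  D = +0.963975+0.000000i
d^2_{1,0}: k∈[0..1] ⇒ -0.188656 +0.001147 = -0.187509;  D = +0.183805+0.037086i
d^2_{2,0}: single k=0 term ⇒ +0.014707;  D = +0.013557+0.005703i
Y_2^{m'}(θ=2.2377,φ=0.3474) and Σ D·Y over m':
  (+0.0136-0.0057i)·(+0.1832-0.1527i)  (-0.1838+0.0371i)·(-0.3530+0.1278i)  (+0.9640+0.0000i)·(+0.0466+0.0000i)  (+0.1838+0.0371i)·(+0.3530+0.1278i)  (+0.0136+0.0057i)·(+0.1832+0.1527i)
Y_2^0(R⁻¹ n̂) = +0.168474+0.000000i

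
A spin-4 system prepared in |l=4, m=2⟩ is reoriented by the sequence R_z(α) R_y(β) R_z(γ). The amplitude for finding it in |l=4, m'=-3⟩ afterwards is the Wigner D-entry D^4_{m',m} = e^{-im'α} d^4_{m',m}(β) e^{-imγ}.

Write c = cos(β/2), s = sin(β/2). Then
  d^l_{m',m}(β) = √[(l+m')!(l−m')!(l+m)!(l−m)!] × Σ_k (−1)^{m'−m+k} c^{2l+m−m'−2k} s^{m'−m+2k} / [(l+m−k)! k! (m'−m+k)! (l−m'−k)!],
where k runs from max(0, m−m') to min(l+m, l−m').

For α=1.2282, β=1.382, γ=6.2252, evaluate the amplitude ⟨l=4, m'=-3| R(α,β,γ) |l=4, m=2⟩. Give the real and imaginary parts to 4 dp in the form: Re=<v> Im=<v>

Re=-0.3296 Im=-0.2553

First d^4_{-3,2}(β=1.382), then the phase factors e^{-i(-3)α} and e^{-i(2)γ}:
c=cos(1.382/2)=0.770609, s=sin(1.382/2)=0.637308; N=√[1·5040·720·2]=2693.993318
Admissible k: 5..6 (factorial args all ≥0)
  k=5: (−1)^0·2693.9933/(240)·0.7706^3·0.6373^5 = +0.540051
  k=6: (−1)^1·2693.9933/(720)·0.7706^1·0.6373^7 = -0.123124
d^4_{-3,2}(1.382) = +0.540051 -0.123124 = +0.416927
D = (-0.856159-0.516713i)·(+0.416927)·(+0.993283+0.115711i) = -0.329630-0.255288i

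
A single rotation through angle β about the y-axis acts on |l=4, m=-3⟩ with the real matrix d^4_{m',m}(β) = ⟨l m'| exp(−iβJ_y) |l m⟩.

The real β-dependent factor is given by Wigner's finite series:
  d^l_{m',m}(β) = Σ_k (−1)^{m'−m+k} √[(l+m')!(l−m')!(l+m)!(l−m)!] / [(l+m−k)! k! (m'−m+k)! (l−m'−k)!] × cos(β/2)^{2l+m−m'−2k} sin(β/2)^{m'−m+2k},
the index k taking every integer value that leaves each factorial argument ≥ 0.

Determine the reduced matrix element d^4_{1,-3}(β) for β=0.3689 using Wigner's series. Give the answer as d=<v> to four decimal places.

d^4_{1,-3}(β=0.3689) via Wigner's sum:
c=cos(0.3689/2)=0.983037, s=sin(0.3689/2)=0.183406; N=√[120·6·1·5040]=1904.940944
k∈{0,1} keeps every argument non-negative
  k=0: (−1)^4·1904.9409/(144)·0.9830^4·0.1834^4 = +0.013978
  k=1: (−1)^5·1904.9409/(240)·0.9830^2·0.1834^6 = -0.000292
d^4_{1,-3}(0.3689) = +0.013978 -0.000292 = +0.013686

d=0.0137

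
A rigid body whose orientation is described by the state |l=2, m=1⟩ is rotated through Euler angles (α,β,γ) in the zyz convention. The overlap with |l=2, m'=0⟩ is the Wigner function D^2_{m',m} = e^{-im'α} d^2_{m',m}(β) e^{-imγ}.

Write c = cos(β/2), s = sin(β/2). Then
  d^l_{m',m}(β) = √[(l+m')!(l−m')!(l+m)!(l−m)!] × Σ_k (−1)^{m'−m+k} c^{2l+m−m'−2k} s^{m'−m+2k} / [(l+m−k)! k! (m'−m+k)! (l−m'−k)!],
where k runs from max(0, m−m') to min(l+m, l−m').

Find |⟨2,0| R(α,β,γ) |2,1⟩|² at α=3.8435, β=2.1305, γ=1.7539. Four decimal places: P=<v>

D^2_{0,1}(3.8435,2.1305,1.7539) = e^{-i·0·3.8435}·d^2_{0,1}(2.1305)·e^{-i·1·1.7539}. Compute d first:
Half-angle: c=0.484285, s=0.874910. N=√(2·2·6·1)=4.898979
k∈{1,2} keeps every argument non-negative
  k=1: (−1)^0·4.8990/(2)·0.4843^3·0.8749^1 = +0.243413
  k=2: (−1)^1·4.8990/(2)·0.4843^1·0.8749^3 = -0.794451
d^2_{0,1}(2.1305) = +0.243413 -0.794451 = -0.551038
|D^2_{0,1}|² = |d^2_{0,1}(β)|² = (-0.551038)² = 0.303643 (the z-rotation phases have unit modulus)

P=0.3036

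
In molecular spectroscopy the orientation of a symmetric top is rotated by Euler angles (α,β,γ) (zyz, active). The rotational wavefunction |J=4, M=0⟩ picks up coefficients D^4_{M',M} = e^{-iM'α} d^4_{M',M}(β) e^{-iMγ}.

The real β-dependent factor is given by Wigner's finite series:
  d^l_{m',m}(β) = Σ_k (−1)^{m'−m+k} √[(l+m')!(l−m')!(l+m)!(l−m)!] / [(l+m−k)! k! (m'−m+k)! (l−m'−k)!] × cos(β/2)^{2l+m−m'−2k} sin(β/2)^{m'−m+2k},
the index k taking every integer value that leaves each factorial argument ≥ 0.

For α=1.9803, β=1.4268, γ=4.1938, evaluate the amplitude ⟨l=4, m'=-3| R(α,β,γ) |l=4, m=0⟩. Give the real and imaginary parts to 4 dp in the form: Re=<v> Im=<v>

D^4_{-3,0}(1.9803,1.4268,4.1938) = e^{-i·-3·1.9803}·d^4_{-3,0}(1.4268)·e^{-i·0·4.1938}. Compute d first:
c=cos(1.4268/2)=0.756141, s=sin(1.4268/2)=0.654408; N=√[1·5040·24·24]=1703.830978
k: max(0,(0)−(-3))=3 … min(4+(0),4−(-3))=4
  k=3: (−1)^0·1703.8310/(144)·0.7561^5·0.6544^3 = +0.819644
  k=4: (−1)^1·1703.8310/(144)·0.7561^3·0.6544^5 = -0.613928
d^4_{-3,0}(1.4268) = +0.819644 -0.613928 = +0.205716
D = (+0.941990-0.335641i)·(+0.205716)·(+1.000000+0.000000i) = +0.193783-0.069047i

Re=0.1938 Im=-0.0690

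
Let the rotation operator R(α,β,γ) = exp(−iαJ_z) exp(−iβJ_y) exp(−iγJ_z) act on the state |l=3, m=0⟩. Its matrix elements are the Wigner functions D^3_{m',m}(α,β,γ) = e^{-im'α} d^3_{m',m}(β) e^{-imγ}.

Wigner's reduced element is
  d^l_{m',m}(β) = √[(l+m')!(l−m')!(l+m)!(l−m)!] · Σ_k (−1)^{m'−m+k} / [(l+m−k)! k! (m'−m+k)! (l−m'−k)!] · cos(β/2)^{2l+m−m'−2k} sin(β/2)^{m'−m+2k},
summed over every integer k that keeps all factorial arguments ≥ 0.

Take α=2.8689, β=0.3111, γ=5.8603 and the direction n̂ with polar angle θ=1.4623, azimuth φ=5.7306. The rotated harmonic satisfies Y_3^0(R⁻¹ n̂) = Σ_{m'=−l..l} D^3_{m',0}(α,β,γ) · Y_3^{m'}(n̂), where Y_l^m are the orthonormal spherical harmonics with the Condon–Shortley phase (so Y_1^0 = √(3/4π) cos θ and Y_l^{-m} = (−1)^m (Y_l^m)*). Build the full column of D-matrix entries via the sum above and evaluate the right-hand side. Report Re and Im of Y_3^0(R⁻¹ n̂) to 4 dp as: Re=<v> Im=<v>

Re=0.1993 Im=0.0000

Need the full column D^3_{m',0} for m'=−3..3 at α=2.8689, β=0.3111, γ=5.8603.
cos(β/2)=0.987926, sin(β/2)=0.154923
d^3_{-3,0}: single k=3 term ⇒ +0.016034;  D = -0.010961+0.011702i
d^3_{-2,0}: k∈[2..3] ⇒ +0.125226 -0.003079 = +0.122146;  D = +0.104426-0.063363i
d^3_{-1,0}: k∈[1..3] ⇒ +0.505046 -0.037260 +0.000305 = +0.468092;  D = -0.450796+0.126069i
d^3_{0,0}: k∈[0..3] ⇒ +0.929711 -0.205767 +0.005060 -0.000014 = +0.728990;  D = +0.728990+0.000000i
d^3_{1,0}: k∈[0..2] ⇒ -0.505046 +0.037260 -0.000305 = -0.468092;  D = +0.450796+0.126069i
d^3_{2,0}: k∈[0..1] ⇒ +0.125226 -0.003079 = +0.122146;  D = +0.104426+0.063363i
d^3_{3,0}: single k=0 term ⇒ -0.016034;  D = +0.010961+0.011702i
Y_3^{m'}(θ=1.4623,φ=5.7306) and Σ D·Y over m':
  (-0.0110+0.0117i)·(-0.0356+0.4084i)  (+0.1044-0.0634i)·(+0.0491+0.0977i)  (-0.4508+0.1261i)·(-0.2574-0.1587i)  (+0.7290+0.0000i)·(-0.1189+0.0000i)  (+0.4508+0.1261i)·(+0.2574-0.1587i)  (+0.1044+0.0634i)·(+0.0491-0.0977i)  (+0.0110+0.0117i)·(+0.0356+0.4084i)
Y_3^0(R⁻¹ n̂) = +0.199342-0.000000i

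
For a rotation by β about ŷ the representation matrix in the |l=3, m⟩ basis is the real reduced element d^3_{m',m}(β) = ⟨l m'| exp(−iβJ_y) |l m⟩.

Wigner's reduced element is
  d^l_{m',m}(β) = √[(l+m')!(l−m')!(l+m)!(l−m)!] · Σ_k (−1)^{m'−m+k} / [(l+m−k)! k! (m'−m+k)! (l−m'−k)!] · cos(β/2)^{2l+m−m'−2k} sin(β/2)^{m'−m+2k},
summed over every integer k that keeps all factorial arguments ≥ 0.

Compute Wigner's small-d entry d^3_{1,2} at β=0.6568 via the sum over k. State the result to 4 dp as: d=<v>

d=0.5951

d^3_{1,2}(β=0.6568) via Wigner's sum:
With c≡cos(β/2)=0.946560 and s≡sin(β/2)=0.322529, N=[24·2·120·1]^{1/2}=75.894664
Admissible k: 1..2 (factorial args all ≥0)
  k=1: (−1)^0·75.8947/(24)·0.9466^5·0.3225^1 = +0.775012
  k=2: (−1)^1·75.8947/(12)·0.9466^3·0.3225^3 = -0.179962
d^3_{1,2}(0.6568) = +0.775012 -0.179962 = +0.595051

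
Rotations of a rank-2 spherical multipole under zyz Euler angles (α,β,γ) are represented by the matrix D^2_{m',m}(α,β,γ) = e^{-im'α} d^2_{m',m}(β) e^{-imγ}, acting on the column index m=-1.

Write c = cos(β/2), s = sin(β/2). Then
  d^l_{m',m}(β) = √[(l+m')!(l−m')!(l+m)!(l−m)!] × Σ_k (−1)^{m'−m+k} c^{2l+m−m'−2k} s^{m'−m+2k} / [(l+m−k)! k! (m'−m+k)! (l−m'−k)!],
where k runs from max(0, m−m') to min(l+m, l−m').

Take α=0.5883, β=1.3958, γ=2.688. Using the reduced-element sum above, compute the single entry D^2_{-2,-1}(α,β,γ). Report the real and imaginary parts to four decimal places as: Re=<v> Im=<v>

First d^2_{-2,-1}(β=1.3958), then the phase factors e^{-i(-2)α} and e^{-i(-1)γ}:
With c≡cos(β/2)=0.766193 and s≡sin(β/2)=0.642610, N=[1·24·1·6]^{1/2}=12.000000
k∈{1} keeps every argument non-negative
  k=1: (−1)^0·12.0000/(6)·0.7662^3·0.6426^1 = +0.578086
d^2_{-2,-1}(1.3958) = +0.578086
Phases: e^{-i·(-2)·0.5883}=+0.384066+0.923306i, e^{-i·(-1)·2.688}=-0.898879+0.438198i ⇒ D=-0.433460-0.382487i

Re=-0.4335 Im=-0.3825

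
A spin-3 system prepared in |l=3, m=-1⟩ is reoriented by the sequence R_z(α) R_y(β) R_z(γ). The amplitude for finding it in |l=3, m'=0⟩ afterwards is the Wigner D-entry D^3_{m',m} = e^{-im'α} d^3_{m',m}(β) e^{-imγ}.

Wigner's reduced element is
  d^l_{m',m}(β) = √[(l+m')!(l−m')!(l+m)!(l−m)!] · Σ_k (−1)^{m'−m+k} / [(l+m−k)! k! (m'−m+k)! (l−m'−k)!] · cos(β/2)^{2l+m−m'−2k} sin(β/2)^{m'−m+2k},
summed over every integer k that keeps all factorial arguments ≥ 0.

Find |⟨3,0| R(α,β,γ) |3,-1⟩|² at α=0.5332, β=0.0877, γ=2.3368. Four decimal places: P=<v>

P=0.0226

First d^3_{0,-1}(β=0.0877), then the phase factors e^{-i(0)α} and e^{-i(-1)γ}:
c=cos(0.0877/2)=0.999039, s=sin(0.0877/2)=0.043836; N=√[6·6·2·24]=41.569219
k: max(0,(-1)−(0))=0 … min(3+(-1),3−(0))=2
  k=0: (−1)^1·41.5692/(12)·0.9990^5·0.0438^1 = -0.151124
  k=1: (−1)^2·41.5692/(4)·0.9990^3·0.0438^3 = +0.000873
  k=2: (−1)^3·41.5692/(12)·0.9990^1·0.0438^5 = -0.000001
d^3_{0,-1}(0.0877) = -0.151124 +0.000873 -0.000001 = -0.150251
|D^3_{0,-1}|² = |d^3_{0,-1}(β)|² = (-0.150251)² = 0.022575 (the z-rotation phases have unit modulus)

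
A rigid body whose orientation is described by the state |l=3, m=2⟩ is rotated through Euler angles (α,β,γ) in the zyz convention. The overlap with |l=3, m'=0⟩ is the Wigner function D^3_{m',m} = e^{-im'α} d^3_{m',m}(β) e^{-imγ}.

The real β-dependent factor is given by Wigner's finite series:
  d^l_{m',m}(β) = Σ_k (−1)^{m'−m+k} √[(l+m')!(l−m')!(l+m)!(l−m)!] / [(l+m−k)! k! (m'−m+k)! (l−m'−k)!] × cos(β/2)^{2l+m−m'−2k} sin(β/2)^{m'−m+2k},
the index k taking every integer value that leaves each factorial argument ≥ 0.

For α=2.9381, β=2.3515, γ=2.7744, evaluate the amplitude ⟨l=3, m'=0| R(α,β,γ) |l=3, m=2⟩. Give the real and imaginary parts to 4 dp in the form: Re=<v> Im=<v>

Re=-0.3610 Im=-0.3259

First d^3_{0,2}(β=2.3515), then the phase factors e^{-i(0)α} and e^{-i(2)γ}:
c=cos(2.3515/2)=0.384851, s=sin(2.3515/2)=0.922979; N=√[6·6·120·1]=65.726707
The bounds max(0,m−m')=2 and min(l+m,l−m')=3 give 2 terms
  k=2: (−1)^0·65.7267/(12)·0.3849^4·0.9230^2 = +0.102356
  k=3: (−1)^1·65.7267/(12)·0.3849^2·0.9230^4 = -0.588725
d^3_{0,2}(2.3515) = +0.102356 -0.588725 = -0.486369
Attach z-rotation phases: D = e^{-i(0)(2.9381)}·(-0.486369)·e^{-i(2)(2.7744)} = -0.361004-0.325931i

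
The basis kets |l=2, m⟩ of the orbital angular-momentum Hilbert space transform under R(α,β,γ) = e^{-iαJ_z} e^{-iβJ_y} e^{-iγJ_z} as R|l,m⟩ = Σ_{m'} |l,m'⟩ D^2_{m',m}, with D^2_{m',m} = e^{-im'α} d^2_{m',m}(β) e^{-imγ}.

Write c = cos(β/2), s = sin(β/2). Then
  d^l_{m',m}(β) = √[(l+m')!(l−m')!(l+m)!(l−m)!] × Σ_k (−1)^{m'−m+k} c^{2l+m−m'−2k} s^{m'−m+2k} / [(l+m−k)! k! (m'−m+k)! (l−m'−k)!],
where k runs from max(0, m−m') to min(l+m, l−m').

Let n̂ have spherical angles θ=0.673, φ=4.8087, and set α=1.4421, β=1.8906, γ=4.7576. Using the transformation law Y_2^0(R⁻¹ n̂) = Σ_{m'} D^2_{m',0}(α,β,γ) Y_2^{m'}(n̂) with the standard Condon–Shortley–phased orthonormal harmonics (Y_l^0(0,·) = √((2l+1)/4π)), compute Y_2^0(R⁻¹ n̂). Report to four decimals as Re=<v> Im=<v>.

Re=0.3249 Im=0.0000

Need the full column D^2_{m',0} for m'=−2..2 at α=1.4421, β=1.8906, γ=4.7576.
cos(β/2)=0.585500, sin(β/2)=0.810673
d^2_{-2,0}: single k=2 term ⇒ +0.551849;  D = -0.533669+0.140479i
d^2_{-1,0}: k∈[1..2] ⇒ +0.398567 -0.764080 = -0.365513;  D = -0.046910-0.362490i
d^2_{0,0}: k∈[0..2] ⇒ +0.117519 -0.901165 +0.431899 = -0.351748;  D = -0.351748+0.000000i
d^2_{1,0}: k∈[0..1] ⇒ -0.398567 +0.764080 = +0.365513;  D = +0.046910-0.362490i
d^2_{2,0}: single k=0 term ⇒ +0.551849;  D = -0.533669-0.140479i
Y_2^{m'}(θ=0.673,φ=4.8087) and Σ D·Y over m':
  (-0.5337+0.1405i)·(-0.1473+0.0287i)  (-0.0469-0.3625i)·(+0.0362+0.3748i)  (-0.3517+0.0000i)·(+0.2632+0.0000i)  (+0.0469-0.3625i)·(-0.0362+0.3748i)  (-0.5337-0.1405i)·(-0.1473-0.0287i)
Y_2^0(R⁻¹ n̂) = +0.324927-0.000000i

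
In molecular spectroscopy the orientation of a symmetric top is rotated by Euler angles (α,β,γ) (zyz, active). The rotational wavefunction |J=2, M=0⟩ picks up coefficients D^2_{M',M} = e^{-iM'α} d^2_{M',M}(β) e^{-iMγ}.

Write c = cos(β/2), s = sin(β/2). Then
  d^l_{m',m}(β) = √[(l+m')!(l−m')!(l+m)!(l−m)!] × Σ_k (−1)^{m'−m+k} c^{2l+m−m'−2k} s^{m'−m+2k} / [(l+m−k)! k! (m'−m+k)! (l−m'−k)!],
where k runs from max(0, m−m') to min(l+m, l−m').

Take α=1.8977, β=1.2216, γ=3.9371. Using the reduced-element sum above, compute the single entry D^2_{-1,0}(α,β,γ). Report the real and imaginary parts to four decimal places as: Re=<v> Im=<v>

Re=-0.1264 Im=0.3729

D^2_{-1,0}(1.8977,1.2216,3.9371) = e^{-i·-1·1.8977}·d^2_{-1,0}(1.2216)·e^{-i·0·3.9371}. Compute d first:
Half-angle: c=0.819189, s=0.573523. N=√(1·6·2·2)=4.898979
The bounds max(0,m−m')=1 and min(l+m,l−m')=2 give 2 terms
  k=1: (−1)^0·4.8990/(2)·0.8192^3·0.5735^1 = +0.772288
  k=2: (−1)^1·4.8990/(2)·0.8192^1·0.5735^3 = -0.378541
d^2_{-1,0}(1.2216) = +0.772288 -0.378541 = +0.393748
Phases: e^{-i·(-1)·1.8977}=-0.321112+0.947041i, e^{-i·(0)·3.9371}=+1.000000+0.000000i ⇒ D=-0.126437+0.372895i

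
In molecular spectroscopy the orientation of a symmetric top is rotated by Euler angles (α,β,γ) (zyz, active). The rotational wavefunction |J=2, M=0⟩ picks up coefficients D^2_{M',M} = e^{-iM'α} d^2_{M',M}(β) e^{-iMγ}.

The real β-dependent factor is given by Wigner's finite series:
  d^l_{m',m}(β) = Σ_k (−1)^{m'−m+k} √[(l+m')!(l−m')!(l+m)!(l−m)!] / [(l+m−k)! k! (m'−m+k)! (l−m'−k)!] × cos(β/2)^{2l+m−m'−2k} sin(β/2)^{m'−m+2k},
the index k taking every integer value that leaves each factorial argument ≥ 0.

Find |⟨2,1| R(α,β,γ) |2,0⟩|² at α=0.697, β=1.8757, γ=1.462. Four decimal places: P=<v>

P=0.1230

D^2_{1,0}(0.697,1.8757,1.462) = e^{-i·1·0.697}·d^2_{1,0}(1.8757)·e^{-i·0·1.462}. Compute d first:
With c≡cos(β/2)=0.591523 and s≡sin(β/2)=0.806288, N=[6·1·2·2]^{1/2}=4.898979
k∈{0,1} keeps every argument non-negative
  k=0: (−1)^1·4.8990/(2)·0.5915^3·0.8063^1 = -0.408772
  k=1: (−1)^2·4.8990/(2)·0.5915^1·0.8063^3 = +0.759483
d^2_{1,0}(1.8757) = -0.408772 +0.759483 = +0.350712
|D^2_{1,0}|² = |d^2_{1,0}(β)|² = (+0.350712)² = 0.122999 (the z-rotation phases have unit modulus)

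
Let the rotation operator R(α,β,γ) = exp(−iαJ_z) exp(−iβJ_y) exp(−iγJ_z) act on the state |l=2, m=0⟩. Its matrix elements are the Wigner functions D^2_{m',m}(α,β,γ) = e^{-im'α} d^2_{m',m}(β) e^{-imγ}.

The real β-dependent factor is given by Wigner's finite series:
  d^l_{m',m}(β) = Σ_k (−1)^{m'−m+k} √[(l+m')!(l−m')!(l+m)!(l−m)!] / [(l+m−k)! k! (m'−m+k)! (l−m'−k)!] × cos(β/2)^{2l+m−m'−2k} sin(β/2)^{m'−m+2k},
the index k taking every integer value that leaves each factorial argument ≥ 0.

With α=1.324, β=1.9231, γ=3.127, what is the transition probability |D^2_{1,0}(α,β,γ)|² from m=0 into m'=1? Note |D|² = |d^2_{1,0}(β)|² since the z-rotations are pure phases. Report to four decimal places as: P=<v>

D^2_{1,0}(1.324,1.9231,3.127) = e^{-i·1·1.324}·d^2_{1,0}(1.9231)·e^{-i·0·3.127}. Compute d first:
Half-angle: c=0.572250, s=0.820080. N=√(6·1·2·2)=4.898979
k: max(0,(0)−(1))=0 … min(2+(0),2−(1))=1
  k=0: (−1)^1·4.8990/(2)·0.5722^3·0.8201^1 = -0.376433
  k=1: (−1)^2·4.8990/(2)·0.5722^1·0.8201^3 = +0.773088
d^2_{1,0}(1.9231) = -0.376433 +0.773088 = +0.396655
|D^2_{1,0}|² = |d^2_{1,0}(β)|² = (+0.396655)² = 0.157335 (the z-rotation phases have unit modulus)

P=0.1573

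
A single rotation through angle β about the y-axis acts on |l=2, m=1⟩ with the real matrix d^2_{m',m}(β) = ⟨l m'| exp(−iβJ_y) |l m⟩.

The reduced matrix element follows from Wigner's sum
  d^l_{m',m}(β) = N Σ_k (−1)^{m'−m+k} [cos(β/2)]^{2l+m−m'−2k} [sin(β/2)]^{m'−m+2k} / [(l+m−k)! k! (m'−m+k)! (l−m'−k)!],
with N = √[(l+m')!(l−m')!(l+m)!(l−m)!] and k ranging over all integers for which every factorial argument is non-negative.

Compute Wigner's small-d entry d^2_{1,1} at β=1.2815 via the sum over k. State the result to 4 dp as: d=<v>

d^2_{1,1}(β=1.2815) via Wigner's sum:
c=cos(1.2815/2)=0.801648, s=sin(1.2815/2)=0.597797; N=√[6·1·6·1]=6.000000
k: max(0,(1)−(1))=0 … min(2+(1),2−(1))=1
  k=0: (−1)^0·6.0000/(6)·0.8016^4·0.5978^0 = +0.412985
  k=1: (−1)^1·6.0000/(2)·0.8016^2·0.5978^2 = -0.688962
d^2_{1,1}(1.2815) = +0.412985 -0.688962 = -0.275978

d=-0.2760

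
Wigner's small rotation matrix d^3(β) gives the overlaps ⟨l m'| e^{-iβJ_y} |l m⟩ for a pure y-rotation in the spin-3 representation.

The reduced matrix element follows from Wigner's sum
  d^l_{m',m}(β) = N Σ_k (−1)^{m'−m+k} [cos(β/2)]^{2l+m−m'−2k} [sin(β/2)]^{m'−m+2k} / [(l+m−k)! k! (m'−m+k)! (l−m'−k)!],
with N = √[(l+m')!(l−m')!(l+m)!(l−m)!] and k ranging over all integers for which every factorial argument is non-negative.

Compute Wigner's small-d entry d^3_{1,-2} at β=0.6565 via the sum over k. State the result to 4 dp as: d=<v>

d^3_{1,-2}(β=0.6565) via Wigner's sum:
c=cos(0.6565/2)=0.946608, s=sin(0.6565/2)=0.322387; N=√[24·2·1·120]=75.894664
Admissible k: 0..1 (factorial args all ≥0)
  k=0: (−1)^3·75.8947/(12)·0.9466^3·0.3224^3 = -0.179752
  k=1: (−1)^4·75.8947/(24)·0.9466^1·0.3224^5 = +0.010425
d^3_{1,-2}(0.6565) = -0.179752 +0.010425 = -0.169327

d=-0.1693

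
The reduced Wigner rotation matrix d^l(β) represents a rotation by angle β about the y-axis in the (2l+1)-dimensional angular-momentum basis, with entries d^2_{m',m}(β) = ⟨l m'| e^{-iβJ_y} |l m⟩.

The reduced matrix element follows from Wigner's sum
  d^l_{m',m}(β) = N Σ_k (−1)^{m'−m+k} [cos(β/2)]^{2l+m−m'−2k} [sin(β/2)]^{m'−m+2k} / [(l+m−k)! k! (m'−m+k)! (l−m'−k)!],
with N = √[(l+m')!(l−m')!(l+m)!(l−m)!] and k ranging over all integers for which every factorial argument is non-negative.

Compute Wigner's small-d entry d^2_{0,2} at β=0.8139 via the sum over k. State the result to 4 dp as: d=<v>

d^2_{0,2}(β=0.8139) via Wigner's sum:
With c≡cos(β/2)=0.918332 and s≡sin(β/2)=0.395810, N=[2·2·24·1]^{1/2}=9.797959
k∈{2} keeps every argument non-negative
  k=2: (−1)^0·9.7980/(4)·0.9183^2·0.3958^2 = +0.323631
d^2_{0,2}(0.8139) = +0.323631

d=0.3236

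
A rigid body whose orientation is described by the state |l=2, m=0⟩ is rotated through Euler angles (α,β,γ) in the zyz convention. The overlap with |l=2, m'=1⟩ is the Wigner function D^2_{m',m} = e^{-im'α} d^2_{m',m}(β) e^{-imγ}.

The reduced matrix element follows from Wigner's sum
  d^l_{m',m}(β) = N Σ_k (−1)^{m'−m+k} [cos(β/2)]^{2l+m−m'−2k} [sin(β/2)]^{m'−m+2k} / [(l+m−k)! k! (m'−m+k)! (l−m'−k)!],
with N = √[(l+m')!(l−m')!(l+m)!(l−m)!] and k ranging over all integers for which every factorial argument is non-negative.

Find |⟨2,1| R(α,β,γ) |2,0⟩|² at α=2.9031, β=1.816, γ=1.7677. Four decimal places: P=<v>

Split into d^2_{1,0}(β=1.816) × two z-phases.
With c≡cos(β/2)=0.615324 and s≡sin(β/2)=0.788275, N=[6·1·2·2]^{1/2}=4.898979
k∈{0,1} keeps every argument non-negative
  k=0: (−1)^1·4.8990/(2)·0.6153^3·0.7883^1 = -0.449846
  k=1: (−1)^2·4.8990/(2)·0.6153^1·0.7883^3 = +0.738264
d^2_{1,0}(1.816) = -0.449846 +0.738264 = +0.288418
|D^2_{1,0}|² = |d^2_{1,0}(β)|² = (+0.288418)² = 0.083185 (the z-rotation phases have unit modulus)

P=0.0832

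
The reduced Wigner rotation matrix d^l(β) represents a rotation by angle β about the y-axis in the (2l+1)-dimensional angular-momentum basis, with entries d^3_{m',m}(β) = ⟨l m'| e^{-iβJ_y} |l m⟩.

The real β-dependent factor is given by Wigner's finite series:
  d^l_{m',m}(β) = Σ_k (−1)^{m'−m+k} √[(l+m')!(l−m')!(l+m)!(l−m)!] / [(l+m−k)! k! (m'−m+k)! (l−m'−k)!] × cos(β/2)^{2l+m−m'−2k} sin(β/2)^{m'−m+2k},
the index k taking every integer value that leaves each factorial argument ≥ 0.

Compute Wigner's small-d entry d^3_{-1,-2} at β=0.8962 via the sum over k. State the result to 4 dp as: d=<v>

d=-0.4382

d^3_{-1,-2}(β=0.8962) via Wigner's sum:
With c≡cos(β/2)=0.901272 and s≡sin(β/2)=0.433254, N=[2·24·1·120]^{1/2}=75.894664
k∈{0,1} keeps every argument non-negative
  k=0: (−1)^1·75.8947/(24)·0.9013^5·0.4333^1 = -0.814745
  k=1: (−1)^2·75.8947/(12)·0.9013^3·0.4333^3 = +0.376552
d^3_{-1,-2}(0.8962) = -0.814745 +0.376552 = -0.438193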